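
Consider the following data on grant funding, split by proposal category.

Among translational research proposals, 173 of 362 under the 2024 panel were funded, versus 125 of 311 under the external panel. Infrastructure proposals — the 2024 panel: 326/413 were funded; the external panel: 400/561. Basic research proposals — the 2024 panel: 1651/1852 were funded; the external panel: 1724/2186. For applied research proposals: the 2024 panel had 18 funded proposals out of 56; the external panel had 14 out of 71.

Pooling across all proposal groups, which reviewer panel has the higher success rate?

the 2024 panel

Translational research: the 2024 panel 173/362 = 47.8%, the external panel 125/311 = 40.2% → the 2024 panel
Infrastructure: the 2024 panel 326/413 = 78.9%, the external panel 400/561 = 71.3% → the 2024 panel
Basic research: the 2024 panel 1651/1852 = 89.1%, the external panel 1724/2186 = 78.9% → the 2024 panel
Applied research: the 2024 panel 18/56 = 32.1%, the external panel 14/71 = 19.7% → the 2024 panel
Overall: the 2024 panel 2168/2683 = 80.8%, the external panel 2263/3129 = 72.3% → the 2024 panel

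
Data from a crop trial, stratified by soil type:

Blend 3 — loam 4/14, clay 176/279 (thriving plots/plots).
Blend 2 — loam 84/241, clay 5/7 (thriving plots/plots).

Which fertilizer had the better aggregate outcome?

Loam: Blend 3 4/14 = 28.6%, Blend 2 84/241 = 34.9% → Blend 2
Clay: Blend 3 176/279 = 63.1%, Blend 2 5/7 = 71.4% → Blend 2
Overall: Blend 3 180/293 = 61.4%, Blend 2 89/248 = 35.9% → Blend 3
(Blend 2 wins every soil group but Blend 3 wins overall — Blend 2's plots skew toward the low-rate loam group.)

Blend 3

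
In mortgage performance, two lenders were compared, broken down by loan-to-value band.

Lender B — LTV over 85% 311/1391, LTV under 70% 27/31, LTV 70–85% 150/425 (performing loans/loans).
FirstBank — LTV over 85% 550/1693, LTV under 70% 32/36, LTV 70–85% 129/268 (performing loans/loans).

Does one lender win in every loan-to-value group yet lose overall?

No

LTV over 85%: Lender B 311/1391 = 22.4%, FirstBank 550/1693 = 32.5% → FirstBank
LTV under 70%: Lender B 27/31 = 87.1%, FirstBank 32/36 = 88.9% → FirstBank
LTV 70–85%: Lender B 150/425 = 35.3%, FirstBank 129/268 = 48.1% → FirstBank
Overall: Lender B 488/1847 = 26.4%, FirstBank 711/1997 = 35.6% → FirstBank
FirstBank wins overall and in every loan-to-value group — no reversal.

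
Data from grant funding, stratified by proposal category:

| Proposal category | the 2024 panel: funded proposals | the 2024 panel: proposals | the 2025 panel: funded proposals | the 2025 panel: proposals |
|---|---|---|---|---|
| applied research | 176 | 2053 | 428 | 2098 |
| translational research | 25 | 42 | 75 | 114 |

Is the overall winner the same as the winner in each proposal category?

Yes

Applied research: the 2024 panel 176/2053 = 8.6%, the 2025 panel 428/2098 = 20.4% → the 2025 panel
Translational research: the 2024 panel 25/42 = 59.5%, the 2025 panel 75/114 = 65.8% → the 2025 panel
Overall: the 2024 panel 201/2095 = 9.6%, the 2025 panel 503/2212 = 22.7% → the 2025 panel
The 2025 panel wins overall and in every proposal group — no reversal.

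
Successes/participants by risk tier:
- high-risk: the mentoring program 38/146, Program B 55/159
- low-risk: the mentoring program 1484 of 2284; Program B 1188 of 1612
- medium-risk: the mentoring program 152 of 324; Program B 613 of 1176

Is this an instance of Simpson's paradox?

High-risk: the mentoring program 38/146 = 26.0%, Program B 55/159 = 34.6% → Program B
Low-risk: the mentoring program 1484/2284 = 65.0%, Program B 1188/1612 = 73.7% → Program B
Medium-risk: the mentoring program 152/324 = 46.9%, Program B 613/1176 = 52.1% → Program B
Overall: the mentoring program 1674/2754 = 60.8%, Program B 1856/2947 = 63.0% → Program B
Program B wins overall and in every risk group — no reversal.

No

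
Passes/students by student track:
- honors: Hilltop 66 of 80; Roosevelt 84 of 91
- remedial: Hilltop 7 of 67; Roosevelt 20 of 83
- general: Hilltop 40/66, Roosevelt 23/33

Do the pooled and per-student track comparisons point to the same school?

Yes

Honors: Hilltop 66/80 = 82.5%, Roosevelt 84/91 = 92.3% → Roosevelt
Remedial: Hilltop 7/67 = 10.4%, Roosevelt 20/83 = 24.1% → Roosevelt
General: Hilltop 40/66 = 60.6%, Roosevelt 23/33 = 69.7% → Roosevelt
Overall: Hilltop 113/213 = 53.1%, Roosevelt 127/207 = 61.4% → Roosevelt
Roosevelt wins overall and in every student group — no reversal.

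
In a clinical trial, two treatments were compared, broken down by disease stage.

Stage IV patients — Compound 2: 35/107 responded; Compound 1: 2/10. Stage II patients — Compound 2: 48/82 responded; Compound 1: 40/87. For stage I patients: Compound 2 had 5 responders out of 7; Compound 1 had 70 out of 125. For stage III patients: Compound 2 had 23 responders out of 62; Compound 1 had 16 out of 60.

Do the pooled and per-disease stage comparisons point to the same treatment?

No

Stage IV: Compound 2 35/107 = 32.7%, Compound 1 2/10 = 20.0% → Compound 2
Stage II: Compound 2 48/82 = 58.5%, Compound 1 40/87 = 46.0% → Compound 2
Stage I: Compound 2 5/7 = 71.4%, Compound 1 70/125 = 56.0% → Compound 2
Stage III: Compound 2 23/62 = 37.1%, Compound 1 16/60 = 26.7% → Compound 2
Overall: Compound 2 111/258 = 43.0%, Compound 1 128/282 = 45.4% → Compound 1
Compound 2 wins each disease group but Compound 1 wins overall — the comparison reverses. Compound 2's patients skew toward stage IV, which has a lower base rate.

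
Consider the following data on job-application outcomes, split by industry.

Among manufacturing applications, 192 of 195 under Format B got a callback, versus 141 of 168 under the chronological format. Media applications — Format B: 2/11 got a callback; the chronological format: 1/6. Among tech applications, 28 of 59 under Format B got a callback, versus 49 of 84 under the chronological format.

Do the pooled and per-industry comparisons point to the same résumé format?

Manufacturing: Format B 192/195 = 98.5%, the chronological format 141/168 = 83.9% → Format B
Media: Format B 2/11 = 18.2%, the chronological format 1/6 = 16.7% → Format B
Tech: Format B 28/59 = 47.5%, the chronological format 49/84 = 58.3% → the chronological format
Overall: Format B 222/265 = 83.8%, the chronological format 191/258 = 74.0% → Format B
Neither sweeps: Format B wins 2 of 3 groups, the chronological format wins 1. Format B wins overall but not every group — no Simpson reversal.

No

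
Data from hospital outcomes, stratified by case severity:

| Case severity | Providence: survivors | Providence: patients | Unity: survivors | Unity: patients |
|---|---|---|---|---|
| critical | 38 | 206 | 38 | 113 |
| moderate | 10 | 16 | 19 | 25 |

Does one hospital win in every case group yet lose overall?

Critical: Providence 38/206 = 18.4%, Unity 38/113 = 33.6% → Unity
Moderate: Providence 10/16 = 62.5%, Unity 19/25 = 76.0% → Unity
Overall: Providence 48/222 = 21.6%, Unity 57/138 = 41.3% → Unity
Unity wins overall and in every case group — no reversal.

No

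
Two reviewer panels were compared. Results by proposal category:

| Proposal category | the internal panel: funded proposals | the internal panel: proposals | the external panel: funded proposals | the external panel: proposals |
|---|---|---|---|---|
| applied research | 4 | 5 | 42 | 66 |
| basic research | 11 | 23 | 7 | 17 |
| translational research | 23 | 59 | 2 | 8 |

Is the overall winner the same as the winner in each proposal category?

No

Applied research: the internal panel 4/5 = 80.0%, the external panel 42/66 = 63.6% → the internal panel
Basic research: the internal panel 11/23 = 47.8%, the external panel 7/17 = 41.2% → the internal panel
Translational research: the internal panel 23/59 = 39.0%, the external panel 2/8 = 25.0% → the internal panel
Overall: the internal panel 38/87 = 43.7%, the external panel 51/91 = 56.0% → the external panel
The internal panel wins each proposal group but the external panel wins overall — the comparison reverses. The internal panel's proposals skew toward translational research, which has a lower base rate.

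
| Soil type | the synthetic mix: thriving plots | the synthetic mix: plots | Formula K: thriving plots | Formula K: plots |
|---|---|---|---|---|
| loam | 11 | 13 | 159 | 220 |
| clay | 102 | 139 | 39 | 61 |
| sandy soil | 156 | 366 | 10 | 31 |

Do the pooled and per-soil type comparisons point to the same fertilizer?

No

Loam: the synthetic mix 11/13 = 84.6%, Formula K 159/220 = 72.3% → the synthetic mix
Clay: the synthetic mix 102/139 = 73.4%, Formula K 39/61 = 63.9% → the synthetic mix
Sandy soil: the synthetic mix 156/366 = 42.6%, Formula K 10/31 = 32.3% → the synthetic mix
Overall: the synthetic mix 269/518 = 51.9%, Formula K 208/312 = 66.7% → Formula K
The synthetic mix wins each soil group but Formula K wins overall — the comparison reverses. The synthetic mix's plots skew toward sandy soil, which has a lower base rate.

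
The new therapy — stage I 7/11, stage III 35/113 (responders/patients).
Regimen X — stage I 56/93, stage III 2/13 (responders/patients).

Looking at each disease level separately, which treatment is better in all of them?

the new therapy

Stage I: the new therapy 7/11 = 63.6%, Regimen X 56/93 = 60.2% → the new therapy
Stage III: the new therapy 35/113 = 31.0%, Regimen X 2/13 = 15.4% → the new therapy
The new therapy has the higher rate in both groups.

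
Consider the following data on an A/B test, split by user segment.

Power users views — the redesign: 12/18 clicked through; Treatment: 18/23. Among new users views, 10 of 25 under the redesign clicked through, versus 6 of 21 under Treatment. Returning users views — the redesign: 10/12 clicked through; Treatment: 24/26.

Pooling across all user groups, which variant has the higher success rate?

Treatment

Power users: the redesign 12/18 = 66.7%, Treatment 18/23 = 78.3% → Treatment
New users: the redesign 10/25 = 40.0%, Treatment 6/21 = 28.6% → the redesign
Returning users: the redesign 10/12 = 83.3%, Treatment 24/26 = 92.3% → Treatment
Overall: the redesign 32/55 = 58.2%, Treatment 48/70 = 68.6% → Treatment
(Neither sweeps every user group, but Treatment has the higher pooled rate.)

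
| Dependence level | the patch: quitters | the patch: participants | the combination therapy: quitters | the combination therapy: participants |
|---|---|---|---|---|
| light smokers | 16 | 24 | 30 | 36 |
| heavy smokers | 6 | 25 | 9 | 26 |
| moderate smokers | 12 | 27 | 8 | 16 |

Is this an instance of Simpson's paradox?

Light smokers: the patch 16/24 = 66.7%, the combination therapy 30/36 = 83.3% → the combination therapy
Heavy smokers: the patch 6/25 = 24.0%, the combination therapy 9/26 = 34.6% → the combination therapy
Moderate smokers: the patch 12/27 = 44.4%, the combination therapy 8/16 = 50.0% → the combination therapy
Overall: the patch 34/76 = 44.7%, the combination therapy 47/78 = 60.3% → the combination therapy
The combination therapy wins overall and in every dependence group — no reversal.

No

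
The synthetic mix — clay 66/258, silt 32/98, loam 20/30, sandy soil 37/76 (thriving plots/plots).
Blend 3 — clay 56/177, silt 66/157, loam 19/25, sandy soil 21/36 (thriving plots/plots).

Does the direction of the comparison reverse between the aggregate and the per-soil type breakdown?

Clay: the synthetic mix 66/258 = 25.6%, Blend 3 56/177 = 31.6% → Blend 3
Silt: the synthetic mix 32/98 = 32.7%, Blend 3 66/157 = 42.0% → Blend 3
Loam: the synthetic mix 20/30 = 66.7%, Blend 3 19/25 = 76.0% → Blend 3
Sandy soil: the synthetic mix 37/76 = 48.7%, Blend 3 21/36 = 58.3% → Blend 3
Overall: the synthetic mix 155/462 = 33.5%, Blend 3 162/395 = 41.0% → Blend 3
Blend 3 wins overall and in every soil group — no reversal.

No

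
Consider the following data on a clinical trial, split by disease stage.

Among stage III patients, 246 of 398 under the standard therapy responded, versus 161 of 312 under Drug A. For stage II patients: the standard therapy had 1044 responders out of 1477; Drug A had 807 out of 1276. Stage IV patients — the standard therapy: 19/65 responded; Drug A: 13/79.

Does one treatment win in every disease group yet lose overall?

No

Stage III: the standard therapy 246/398 = 61.8%, Drug A 161/312 = 51.6% → the standard therapy
Stage II: the standard therapy 1044/1477 = 70.7%, Drug A 807/1276 = 63.2% → the standard therapy
Stage IV: the standard therapy 19/65 = 29.2%, Drug A 13/79 = 16.5% → the standard therapy
Overall: the standard therapy 1309/1940 = 67.5%, Drug A 981/1667 = 58.8% → the standard therapy
The standard therapy wins overall and in every disease group — no reversal.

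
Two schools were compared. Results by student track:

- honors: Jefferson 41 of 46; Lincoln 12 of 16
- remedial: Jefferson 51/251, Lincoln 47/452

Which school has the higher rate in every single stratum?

Jefferson

Honors: Jefferson 41/46 = 89.1%, Lincoln 12/16 = 75.0% → Jefferson
Remedial: Jefferson 51/251 = 20.3%, Lincoln 47/452 = 10.4% → Jefferson
Jefferson has the higher rate in both groups.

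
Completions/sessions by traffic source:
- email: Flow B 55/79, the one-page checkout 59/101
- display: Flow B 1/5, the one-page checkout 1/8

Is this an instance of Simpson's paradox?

Email: Flow B 55/79 = 69.6%, the one-page checkout 59/101 = 58.4% → Flow B
Display: Flow B 1/5 = 20.0%, the one-page checkout 1/8 = 12.5% → Flow B
Overall: Flow B 56/84 = 66.7%, the one-page checkout 60/109 = 55.0% → Flow B
Flow B wins overall and in every traffic group — no reversal.

No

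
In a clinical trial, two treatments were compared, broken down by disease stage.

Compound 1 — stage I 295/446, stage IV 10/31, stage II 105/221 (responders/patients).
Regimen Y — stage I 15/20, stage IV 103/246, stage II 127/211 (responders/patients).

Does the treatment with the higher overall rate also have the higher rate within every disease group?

Stage I: Compound 1 295/446 = 66.1%, Regimen Y 15/20 = 75.0% → Regimen Y
Stage IV: Compound 1 10/31 = 32.3%, Regimen Y 103/246 = 41.9% → Regimen Y
Stage II: Compound 1 105/221 = 47.5%, Regimen Y 127/211 = 60.2% → Regimen Y
Overall: Compound 1 410/698 = 58.7%, Regimen Y 245/477 = 51.4% → Compound 1
Regimen Y wins each disease group but Compound 1 wins overall — the comparison reverses. Regimen Y's patients skew toward stage IV, which has a lower base rate.

No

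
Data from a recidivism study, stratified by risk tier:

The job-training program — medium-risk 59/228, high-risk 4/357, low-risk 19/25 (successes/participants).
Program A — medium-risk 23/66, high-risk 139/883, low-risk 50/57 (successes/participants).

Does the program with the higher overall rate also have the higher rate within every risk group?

Yes

Medium-risk: the job-training program 59/228 = 25.9%, Program A 23/66 = 34.8% → Program A
High-risk: the job-training program 4/357 = 1.1%, Program A 139/883 = 15.7% → Program A
Low-risk: the job-training program 19/25 = 76.0%, Program A 50/57 = 87.7% → Program A
Overall: the job-training program 82/610 = 13.4%, Program A 212/1006 = 21.1% → Program A
Program A wins overall and in every risk group — no reversal.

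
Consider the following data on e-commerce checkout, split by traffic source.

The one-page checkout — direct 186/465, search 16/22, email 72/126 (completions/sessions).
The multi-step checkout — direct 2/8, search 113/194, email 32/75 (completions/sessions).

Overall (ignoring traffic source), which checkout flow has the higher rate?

the multi-step checkout

Direct: the one-page checkout 186/465 = 40.0%, the multi-step checkout 2/8 = 25.0% → the one-page checkout
Search: the one-page checkout 16/22 = 72.7%, the multi-step checkout 113/194 = 58.2% → the one-page checkout
Email: the one-page checkout 72/126 = 57.1%, the multi-step checkout 32/75 = 42.7% → the one-page checkout
Overall: the one-page checkout 274/613 = 44.7%, the multi-step checkout 147/277 = 53.1% → the multi-step checkout
(The one-page checkout wins every traffic group but the multi-step checkout wins overall — the one-page checkout's sessions skew toward the low-rate direct group.)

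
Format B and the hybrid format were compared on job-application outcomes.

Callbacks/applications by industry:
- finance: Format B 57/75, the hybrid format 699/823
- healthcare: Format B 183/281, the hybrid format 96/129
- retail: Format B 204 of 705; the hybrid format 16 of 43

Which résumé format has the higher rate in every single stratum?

Finance: Format B 57/75 = 76.0%, the hybrid format 699/823 = 84.9% → the hybrid format
Healthcare: Format B 183/281 = 65.1%, the hybrid format 96/129 = 74.4% → the hybrid format
Retail: Format B 204/705 = 28.9%, the hybrid format 16/43 = 37.2% → the hybrid format
The hybrid format has the higher rate in all 3 groups.

the hybrid format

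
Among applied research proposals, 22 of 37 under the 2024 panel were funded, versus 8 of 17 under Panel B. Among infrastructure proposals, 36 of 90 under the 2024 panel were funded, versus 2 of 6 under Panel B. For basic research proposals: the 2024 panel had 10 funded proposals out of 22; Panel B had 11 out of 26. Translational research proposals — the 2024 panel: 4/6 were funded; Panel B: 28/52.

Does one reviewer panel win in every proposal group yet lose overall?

Yes

Applied research: the 2024 panel 22/37 = 59.5%, Panel B 8/17 = 47.1% → the 2024 panel
Infrastructure: the 2024 panel 36/90 = 40.0%, Panel B 2/6 = 33.3% → the 2024 panel
Basic research: the 2024 panel 10/22 = 45.5%, Panel B 11/26 = 42.3% → the 2024 panel
Translational research: the 2024 panel 4/6 = 66.7%, Panel B 28/52 = 53.8% → the 2024 panel
Overall: the 2024 panel 72/155 = 46.5%, Panel B 49/101 = 48.5% → Panel B
The 2024 panel wins each proposal group but Panel B wins overall — the comparison reverses. The 2024 panel's proposals skew toward infrastructure, which has a lower base rate.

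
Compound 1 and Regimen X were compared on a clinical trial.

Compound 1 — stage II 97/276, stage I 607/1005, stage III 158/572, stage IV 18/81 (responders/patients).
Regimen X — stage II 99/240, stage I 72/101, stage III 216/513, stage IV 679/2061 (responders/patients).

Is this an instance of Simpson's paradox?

Yes

Stage II: Compound 1 97/276 = 35.1%, Regimen X 99/240 = 41.2% → Regimen X
Stage I: Compound 1 607/1005 = 60.4%, Regimen X 72/101 = 71.3% → Regimen X
Stage III: Compound 1 158/572 = 27.6%, Regimen X 216/513 = 42.1% → Regimen X
Stage IV: Compound 1 18/81 = 22.2%, Regimen X 679/2061 = 32.9% → Regimen X
Overall: Compound 1 880/1934 = 45.5%, Regimen X 1066/2915 = 36.6% → Compound 1
Regimen X wins each disease group but Compound 1 wins overall — the comparison reverses. Regimen X's patients skew toward stage IV, which has a lower base rate.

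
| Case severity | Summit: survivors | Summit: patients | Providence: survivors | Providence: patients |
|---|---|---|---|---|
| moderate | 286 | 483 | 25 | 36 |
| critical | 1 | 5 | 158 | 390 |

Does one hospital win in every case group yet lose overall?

Yes

Moderate: Summit 286/483 = 59.2%, Providence 25/36 = 69.4% → Providence
Critical: Summit 1/5 = 20.0%, Providence 158/390 = 40.5% → Providence
Overall: Summit 287/488 = 58.8%, Providence 183/426 = 43.0% → Summit
Providence wins each case group but Summit wins overall — the comparison reverses. Providence's patients skew toward critical, which has a lower base rate.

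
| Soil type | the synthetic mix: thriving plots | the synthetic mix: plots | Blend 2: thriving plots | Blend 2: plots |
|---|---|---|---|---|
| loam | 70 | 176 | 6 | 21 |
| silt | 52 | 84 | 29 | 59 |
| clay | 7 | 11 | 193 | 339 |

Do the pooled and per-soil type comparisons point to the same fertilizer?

Loam: the synthetic mix 70/176 = 39.8%, Blend 2 6/21 = 28.6% → the synthetic mix
Silt: the synthetic mix 52/84 = 61.9%, Blend 2 29/59 = 49.2% → the synthetic mix
Clay: the synthetic mix 7/11 = 63.6%, Blend 2 193/339 = 56.9% → the synthetic mix
Overall: the synthetic mix 129/271 = 47.6%, Blend 2 228/419 = 54.4% → Blend 2
The synthetic mix wins each soil group but Blend 2 wins overall — the comparison reverses. The synthetic mix's plots skew toward loam, which has a lower base rate.

No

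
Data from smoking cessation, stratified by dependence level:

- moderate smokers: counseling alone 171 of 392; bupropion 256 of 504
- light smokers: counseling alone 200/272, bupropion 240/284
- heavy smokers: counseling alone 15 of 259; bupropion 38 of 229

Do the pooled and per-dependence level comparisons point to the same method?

Moderate smokers: counseling alone 171/392 = 43.6%, bupropion 256/504 = 50.8% → bupropion
Light smokers: counseling alone 200/272 = 73.5%, bupropion 240/284 = 84.5% → bupropion
Heavy smokers: counseling alone 15/259 = 5.8%, bupropion 38/229 = 16.6% → bupropion
Overall: counseling alone 386/923 = 41.8%, bupropion 534/1017 = 52.5% → bupropion
Bupropion wins overall and in every dependence group — no reversal.

Yes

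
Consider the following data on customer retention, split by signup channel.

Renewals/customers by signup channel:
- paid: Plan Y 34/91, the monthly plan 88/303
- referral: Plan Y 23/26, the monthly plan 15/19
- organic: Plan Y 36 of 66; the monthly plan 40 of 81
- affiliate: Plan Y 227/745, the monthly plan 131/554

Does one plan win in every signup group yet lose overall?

Paid: Plan Y 34/91 = 37.4%, the monthly plan 88/303 = 29.0% → Plan Y
Referral: Plan Y 23/26 = 88.5%, the monthly plan 15/19 = 78.9% → Plan Y
Organic: Plan Y 36/66 = 54.5%, the monthly plan 40/81 = 49.4% → Plan Y
Affiliate: Plan Y 227/745 = 30.5%, the monthly plan 131/554 = 23.6% → Plan Y
Overall: Plan Y 320/928 = 34.5%, the monthly plan 274/957 = 28.6% → Plan Y
Plan Y wins overall and in every signup group — no reversal.

No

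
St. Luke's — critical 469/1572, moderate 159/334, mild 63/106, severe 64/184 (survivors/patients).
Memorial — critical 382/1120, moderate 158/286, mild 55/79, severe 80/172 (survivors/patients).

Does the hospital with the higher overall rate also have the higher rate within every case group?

Critical: St. Luke's 469/1572 = 29.8%, Memorial 382/1120 = 34.1% → Memorial
Moderate: St. Luke's 159/334 = 47.6%, Memorial 158/286 = 55.2% → Memorial
Mild: St. Luke's 63/106 = 59.4%, Memorial 55/79 = 69.6% → Memorial
Severe: St. Luke's 64/184 = 34.8%, Memorial 80/172 = 46.5% → Memorial
Overall: St. Luke's 755/2196 = 34.4%, Memorial 675/1657 = 40.7% → Memorial
Memorial wins overall and in every case group — no reversal.

Yes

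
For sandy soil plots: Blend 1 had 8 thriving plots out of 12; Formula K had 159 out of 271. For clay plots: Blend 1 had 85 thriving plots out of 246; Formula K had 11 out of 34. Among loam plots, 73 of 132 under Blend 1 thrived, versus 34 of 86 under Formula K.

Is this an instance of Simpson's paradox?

Sandy soil: Blend 1 8/12 = 66.7%, Formula K 159/271 = 58.7% → Blend 1
Clay: Blend 1 85/246 = 34.6%, Formula K 11/34 = 32.4% → Blend 1
Loam: Blend 1 73/132 = 55.3%, Formula K 34/86 = 39.5% → Blend 1
Overall: Blend 1 166/390 = 42.6%, Formula K 204/391 = 52.2% → Formula K
Blend 1 wins each soil group but Formula K wins overall — the comparison reverses. Blend 1's plots skew toward clay, which has a lower base rate.

Yes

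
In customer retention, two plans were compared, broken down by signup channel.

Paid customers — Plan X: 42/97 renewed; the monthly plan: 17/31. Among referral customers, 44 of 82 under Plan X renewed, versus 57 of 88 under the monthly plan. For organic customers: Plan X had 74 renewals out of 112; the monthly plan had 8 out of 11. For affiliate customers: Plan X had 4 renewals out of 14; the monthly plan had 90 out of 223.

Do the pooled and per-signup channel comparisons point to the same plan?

No

Paid: Plan X 42/97 = 43.3%, the monthly plan 17/31 = 54.8% → the monthly plan
Referral: Plan X 44/82 = 53.7%, the monthly plan 57/88 = 64.8% → the monthly plan
Organic: Plan X 74/112 = 66.1%, the monthly plan 8/11 = 72.7% → the monthly plan
Affiliate: Plan X 4/14 = 28.6%, the monthly plan 90/223 = 40.4% → the monthly plan
Overall: Plan X 164/305 = 53.8%, the monthly plan 172/353 = 48.7% → Plan X
The monthly plan wins each signup group but Plan X wins overall — the comparison reverses. The monthly plan's customers skew toward affiliate, which has a lower base rate.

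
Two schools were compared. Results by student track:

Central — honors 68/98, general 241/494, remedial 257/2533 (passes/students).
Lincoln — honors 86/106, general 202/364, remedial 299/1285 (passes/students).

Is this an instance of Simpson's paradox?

Honors: Central 68/98 = 69.4%, Lincoln 86/106 = 81.1% → Lincoln
General: Central 241/494 = 48.8%, Lincoln 202/364 = 55.5% → Lincoln
Remedial: Central 257/2533 = 10.1%, Lincoln 299/1285 = 23.3% → Lincoln
Overall: Central 566/3125 = 18.1%, Lincoln 587/1755 = 33.4% → Lincoln
Lincoln wins overall and in every student group — no reversal.

No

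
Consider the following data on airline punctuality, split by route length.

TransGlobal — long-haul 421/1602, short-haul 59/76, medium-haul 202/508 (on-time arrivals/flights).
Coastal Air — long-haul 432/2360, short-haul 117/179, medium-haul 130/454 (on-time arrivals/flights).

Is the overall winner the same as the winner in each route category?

Yes

Long-haul: TransGlobal 421/1602 = 26.3%, Coastal Air 432/2360 = 18.3% → TransGlobal
Short-haul: TransGlobal 59/76 = 77.6%, Coastal Air 117/179 = 65.4% → TransGlobal
Medium-haul: TransGlobal 202/508 = 39.8%, Coastal Air 130/454 = 28.6% → TransGlobal
Overall: TransGlobal 682/2186 = 31.2%, Coastal Air 679/2993 = 22.7% → TransGlobal
TransGlobal wins overall and in every route group — no reversal.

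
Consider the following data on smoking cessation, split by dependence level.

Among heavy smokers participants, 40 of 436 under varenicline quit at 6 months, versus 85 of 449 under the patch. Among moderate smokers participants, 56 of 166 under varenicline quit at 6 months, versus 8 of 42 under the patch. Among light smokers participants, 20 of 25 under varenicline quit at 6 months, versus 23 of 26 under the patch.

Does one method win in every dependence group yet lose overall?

No

Heavy smokers: varenicline 40/436 = 9.2%, the patch 85/449 = 18.9% → the patch
Moderate smokers: varenicline 56/166 = 33.7%, the patch 8/42 = 19.0% → varenicline
Light smokers: varenicline 20/25 = 80.0%, the patch 23/26 = 88.5% → the patch
Overall: varenicline 116/627 = 18.5%, the patch 116/517 = 22.4% → the patch
Neither sweeps: varenicline wins 1 of 3 groups, the patch wins 2. The patch wins overall but not every group — no Simpson reversal.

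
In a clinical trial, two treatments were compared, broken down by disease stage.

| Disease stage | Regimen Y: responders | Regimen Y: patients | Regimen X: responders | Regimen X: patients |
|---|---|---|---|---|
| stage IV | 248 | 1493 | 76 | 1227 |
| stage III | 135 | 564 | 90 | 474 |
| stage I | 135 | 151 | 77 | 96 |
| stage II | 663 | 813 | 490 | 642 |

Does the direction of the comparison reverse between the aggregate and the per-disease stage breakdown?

No

Stage IV: Regimen Y 248/1493 = 16.6%, Regimen X 76/1227 = 6.2% → Regimen Y
Stage III: Regimen Y 135/564 = 23.9%, Regimen X 90/474 = 19.0% → Regimen Y
Stage I: Regimen Y 135/151 = 89.4%, Regimen X 77/96 = 80.2% → Regimen Y
Stage II: Regimen Y 663/813 = 81.5%, Regimen X 490/642 = 76.3% → Regimen Y
Overall: Regimen Y 1181/3021 = 39.1%, Regimen X 733/2439 = 30.1% → Regimen Y
Regimen Y wins overall and in every disease group — no reversal.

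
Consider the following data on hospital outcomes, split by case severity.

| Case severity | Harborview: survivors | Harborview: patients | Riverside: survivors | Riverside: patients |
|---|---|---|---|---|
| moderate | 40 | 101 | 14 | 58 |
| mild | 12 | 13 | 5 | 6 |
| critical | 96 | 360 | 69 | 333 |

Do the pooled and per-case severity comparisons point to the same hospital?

Yes

Moderate: Harborview 40/101 = 39.6%, Riverside 14/58 = 24.1% → Harborview
Mild: Harborview 12/13 = 92.3%, Riverside 5/6 = 83.3% → Harborview
Critical: Harborview 96/360 = 26.7%, Riverside 69/333 = 20.7% → Harborview
Overall: Harborview 148/474 = 31.2%, Riverside 88/397 = 22.2% → Harborview
Harborview wins overall and in every case group — no reversal.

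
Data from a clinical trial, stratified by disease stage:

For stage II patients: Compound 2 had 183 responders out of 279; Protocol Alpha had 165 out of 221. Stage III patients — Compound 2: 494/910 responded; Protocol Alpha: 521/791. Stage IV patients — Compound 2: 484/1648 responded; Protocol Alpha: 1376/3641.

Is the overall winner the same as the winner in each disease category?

Yes

Stage II: Compound 2 183/279 = 65.6%, Protocol Alpha 165/221 = 74.7% → Protocol Alpha
Stage III: Compound 2 494/910 = 54.3%, Protocol Alpha 521/791 = 65.9% → Protocol Alpha
Stage IV: Compound 2 484/1648 = 29.4%, Protocol Alpha 1376/3641 = 37.8% → Protocol Alpha
Overall: Compound 2 1161/2837 = 40.9%, Protocol Alpha 2062/4653 = 44.3% → Protocol Alpha
Protocol Alpha wins overall and in every disease group — no reversal.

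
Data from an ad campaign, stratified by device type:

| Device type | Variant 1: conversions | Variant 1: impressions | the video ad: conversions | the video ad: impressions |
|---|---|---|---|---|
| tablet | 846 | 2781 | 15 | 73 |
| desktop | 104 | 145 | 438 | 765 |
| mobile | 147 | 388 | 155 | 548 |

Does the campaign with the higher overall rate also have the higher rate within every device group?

Tablet: Variant 1 846/2781 = 30.4%, the video ad 15/73 = 20.5% → Variant 1
Desktop: Variant 1 104/145 = 71.7%, the video ad 438/765 = 57.3% → Variant 1
Mobile: Variant 1 147/388 = 37.9%, the video ad 155/548 = 28.3% → Variant 1
Overall: Variant 1 1097/3314 = 33.1%, the video ad 608/1386 = 43.9% → the video ad
Variant 1 wins each device group but the video ad wins overall — the comparison reverses. Variant 1's impressions skew toward tablet, which has a lower base rate.

No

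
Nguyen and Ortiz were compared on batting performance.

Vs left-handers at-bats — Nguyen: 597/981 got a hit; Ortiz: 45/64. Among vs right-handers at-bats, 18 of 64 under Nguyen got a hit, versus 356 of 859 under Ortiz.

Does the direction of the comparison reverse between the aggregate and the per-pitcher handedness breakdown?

Yes

Vs left-handers: Nguyen 597/981 = 60.9%, Ortiz 45/64 = 70.3% → Ortiz
Vs right-handers: Nguyen 18/64 = 28.1%, Ortiz 356/859 = 41.4% → Ortiz
Overall: Nguyen 615/1045 = 58.9%, Ortiz 401/923 = 43.4% → Nguyen
Ortiz wins each pitcher group but Nguyen wins overall — the comparison reverses. Ortiz's at-bats skew toward vs right-handers, which has a lower base rate.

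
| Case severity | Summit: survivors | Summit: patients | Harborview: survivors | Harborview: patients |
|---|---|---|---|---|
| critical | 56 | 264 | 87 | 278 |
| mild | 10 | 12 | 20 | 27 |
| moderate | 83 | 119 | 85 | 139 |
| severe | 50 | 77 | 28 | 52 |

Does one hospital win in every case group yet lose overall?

Critical: Summit 56/264 = 21.2%, Harborview 87/278 = 31.3% → Harborview
Mild: Summit 10/12 = 83.3%, Harborview 20/27 = 74.1% → Summit
Moderate: Summit 83/119 = 69.7%, Harborview 85/139 = 61.2% → Summit
Severe: Summit 50/77 = 64.9%, Harborview 28/52 = 53.8% → Summit
Overall: Summit 199/472 = 42.2%, Harborview 220/496 = 44.4% → Harborview
Neither sweeps: Summit wins 3 of 4 groups, Harborview wins 1. Harborview wins overall but not every group — no Simpson reversal.

No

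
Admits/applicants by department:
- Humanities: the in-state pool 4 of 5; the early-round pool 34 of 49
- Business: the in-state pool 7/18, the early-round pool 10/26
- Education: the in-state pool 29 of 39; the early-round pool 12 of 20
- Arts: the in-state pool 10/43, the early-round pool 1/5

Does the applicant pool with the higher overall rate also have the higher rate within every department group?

No

Humanities: the in-state pool 4/5 = 80.0%, the early-round pool 34/49 = 69.4% → the in-state pool
Business: the in-state pool 7/18 = 38.9%, the early-round pool 10/26 = 38.5% → the in-state pool
Education: the in-state pool 29/39 = 74.4%, the early-round pool 12/20 = 60.0% → the in-state pool
Arts: the in-state pool 10/43 = 23.3%, the early-round pool 1/5 = 20.0% → the in-state pool
Overall: the in-state pool 50/105 = 47.6%, the early-round pool 57/100 = 57.0% → the early-round pool
The in-state pool wins each department group but the early-round pool wins overall — the comparison reverses. The in-state pool's applicants skew toward Arts, which has a lower base rate.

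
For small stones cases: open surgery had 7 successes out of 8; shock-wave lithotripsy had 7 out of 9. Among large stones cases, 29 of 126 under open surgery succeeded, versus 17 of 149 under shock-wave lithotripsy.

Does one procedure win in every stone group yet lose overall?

No

Small stones: open surgery 7/8 = 87.5%, shock-wave lithotripsy 7/9 = 77.8% → open surgery
Large stones: open surgery 29/126 = 23.0%, shock-wave lithotripsy 17/149 = 11.4% → open surgery
Overall: open surgery 36/134 = 26.9%, shock-wave lithotripsy 24/158 = 15.2% → open surgery
Open surgery wins overall and in every stone group — no reversal.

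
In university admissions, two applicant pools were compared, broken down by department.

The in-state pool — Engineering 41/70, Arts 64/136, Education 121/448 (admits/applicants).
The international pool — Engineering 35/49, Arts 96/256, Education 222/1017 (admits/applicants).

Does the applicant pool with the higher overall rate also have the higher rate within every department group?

Engineering: the in-state pool 41/70 = 58.6%, the international pool 35/49 = 71.4% → the international pool
Arts: the in-state pool 64/136 = 47.1%, the international pool 96/256 = 37.5% → the in-state pool
Education: the in-state pool 121/448 = 27.0%, the international pool 222/1017 = 21.8% → the in-state pool
Overall: the in-state pool 226/654 = 34.6%, the international pool 353/1322 = 26.7% → the in-state pool
Neither sweeps: the in-state pool wins 2 of 3 groups, the international pool wins 1. The in-state pool wins overall but not every group — no Simpson reversal.

No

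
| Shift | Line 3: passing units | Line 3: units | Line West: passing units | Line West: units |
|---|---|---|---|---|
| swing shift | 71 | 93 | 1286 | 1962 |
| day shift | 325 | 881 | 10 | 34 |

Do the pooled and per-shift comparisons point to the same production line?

No

Swing shift: Line 3 71/93 = 76.3%, Line West 1286/1962 = 65.5% → Line 3
Day shift: Line 3 325/881 = 36.9%, Line West 10/34 = 29.4% → Line 3
Overall: Line 3 396/974 = 40.7%, Line West 1296/1996 = 64.9% → Line West
Line 3 wins each shift group but Line West wins overall — the comparison reverses. Line 3's units skew toward day shift, which has a lower base rate.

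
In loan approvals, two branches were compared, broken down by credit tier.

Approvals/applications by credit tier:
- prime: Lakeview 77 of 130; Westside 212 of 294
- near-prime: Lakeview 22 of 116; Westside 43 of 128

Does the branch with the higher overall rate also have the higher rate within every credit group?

Prime: Lakeview 77/130 = 59.2%, Westside 212/294 = 72.1% → Westside
Near-prime: Lakeview 22/116 = 19.0%, Westside 43/128 = 33.6% → Westside
Overall: Lakeview 99/246 = 40.2%, Westside 255/422 = 60.4% → Westside
Westside wins overall and in every credit group — no reversal.

Yes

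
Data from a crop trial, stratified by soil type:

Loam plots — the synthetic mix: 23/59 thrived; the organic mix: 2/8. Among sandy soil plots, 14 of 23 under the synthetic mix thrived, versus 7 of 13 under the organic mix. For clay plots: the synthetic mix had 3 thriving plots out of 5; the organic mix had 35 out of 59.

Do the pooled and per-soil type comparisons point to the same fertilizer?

Loam: the synthetic mix 23/59 = 39.0%, the organic mix 2/8 = 25.0% → the synthetic mix
Sandy soil: the synthetic mix 14/23 = 60.9%, the organic mix 7/13 = 53.8% → the synthetic mix
Clay: the synthetic mix 3/5 = 60.0%, the organic mix 35/59 = 59.3% → the synthetic mix
Overall: the synthetic mix 40/87 = 46.0%, the organic mix 44/80 = 55.0% → the organic mix
The synthetic mix wins each soil group but the organic mix wins overall — the comparison reverses. The synthetic mix's plots skew toward loam, which has a lower base rate.

No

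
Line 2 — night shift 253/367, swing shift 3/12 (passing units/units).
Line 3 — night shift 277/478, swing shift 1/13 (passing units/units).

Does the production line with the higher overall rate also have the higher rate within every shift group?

Night shift: Line 2 253/367 = 68.9%, Line 3 277/478 = 57.9% → Line 2
Swing shift: Line 2 3/12 = 25.0%, Line 3 1/13 = 7.7% → Line 2
Overall: Line 2 256/379 = 67.5%, Line 3 278/491 = 56.6% → Line 2
Line 2 wins overall and in every shift group — no reversal.

Yes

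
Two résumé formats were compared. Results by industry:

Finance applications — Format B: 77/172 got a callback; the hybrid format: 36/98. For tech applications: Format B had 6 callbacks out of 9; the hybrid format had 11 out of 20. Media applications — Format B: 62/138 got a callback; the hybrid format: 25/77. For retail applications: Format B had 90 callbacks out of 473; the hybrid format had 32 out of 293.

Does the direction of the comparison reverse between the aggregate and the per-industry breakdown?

No

Finance: Format B 77/172 = 44.8%, the hybrid format 36/98 = 36.7% → Format B
Tech: Format B 6/9 = 66.7%, the hybrid format 11/20 = 55.0% → Format B
Media: Format B 62/138 = 44.9%, the hybrid format 25/77 = 32.5% → Format B
Retail: Format B 90/473 = 19.0%, the hybrid format 32/293 = 10.9% → Format B
Overall: Format B 235/792 = 29.7%, the hybrid format 104/488 = 21.3% → Format B
Format B wins overall and in every industry group — no reversal.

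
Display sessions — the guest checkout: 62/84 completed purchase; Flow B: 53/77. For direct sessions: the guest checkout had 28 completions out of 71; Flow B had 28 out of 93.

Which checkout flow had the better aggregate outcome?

the guest checkout

Display: the guest checkout 62/84 = 73.8%, Flow B 53/77 = 68.8% → the guest checkout
Direct: the guest checkout 28/71 = 39.4%, Flow B 28/93 = 30.1% → the guest checkout
Overall: the guest checkout 90/155 = 58.1%, Flow B 81/170 = 47.6% → the guest checkout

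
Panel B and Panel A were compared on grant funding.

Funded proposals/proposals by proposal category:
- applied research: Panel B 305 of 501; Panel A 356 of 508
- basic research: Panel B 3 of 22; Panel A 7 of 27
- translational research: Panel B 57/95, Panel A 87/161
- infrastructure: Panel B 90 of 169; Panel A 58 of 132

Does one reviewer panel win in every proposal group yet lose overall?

Applied research: Panel B 305/501 = 60.9%, Panel A 356/508 = 70.1% → Panel A
Basic research: Panel B 3/22 = 13.6%, Panel A 7/27 = 25.9% → Panel A
Translational research: Panel B 57/95 = 60.0%, Panel A 87/161 = 54.0% → Panel B
Infrastructure: Panel B 90/169 = 53.3%, Panel A 58/132 = 43.9% → Panel B
Overall: Panel B 455/787 = 57.8%, Panel A 508/828 = 61.4% → Panel A
Neither sweeps: Panel B wins 2 of 4 groups, Panel A wins 2. Panel A wins overall but not every group — no Simpson reversal.

No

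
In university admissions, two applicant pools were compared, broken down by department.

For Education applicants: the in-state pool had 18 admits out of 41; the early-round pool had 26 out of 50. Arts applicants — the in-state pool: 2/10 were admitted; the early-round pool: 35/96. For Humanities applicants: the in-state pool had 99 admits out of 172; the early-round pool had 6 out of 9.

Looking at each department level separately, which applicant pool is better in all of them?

Education: the in-state pool 18/41 = 43.9%, the early-round pool 26/50 = 52.0% → the early-round pool
Arts: the in-state pool 2/10 = 20.0%, the early-round pool 35/96 = 36.5% → the early-round pool
Humanities: the in-state pool 99/172 = 57.6%, the early-round pool 6/9 = 66.7% → the early-round pool
The early-round pool has the higher rate in all 3 groups.

the early-round pool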